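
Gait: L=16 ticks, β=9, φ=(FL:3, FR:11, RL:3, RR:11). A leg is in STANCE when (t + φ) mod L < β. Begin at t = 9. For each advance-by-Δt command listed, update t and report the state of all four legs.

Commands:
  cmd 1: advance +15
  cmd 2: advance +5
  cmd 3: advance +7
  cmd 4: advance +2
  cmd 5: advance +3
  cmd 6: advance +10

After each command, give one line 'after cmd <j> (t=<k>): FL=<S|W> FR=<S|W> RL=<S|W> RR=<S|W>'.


start t=9: FL=W FR=S RL=W RR=S
cmd 1: advance +15 → t=24, phase=(11,3,11,3) → FL=W FR=S RL=W RR=S
cmd 2: advance +5 → t=29, phase=(0,8,0,8) → FL=S FR=S RL=S RR=S
cmd 3: advance +7 → t=36, phase=(7,15,7,15) → FL=S FR=W RL=S RR=W
cmd 4: advance +2 → t=38, phase=(9,1,9,1) → FL=W FR=S RL=W RR=S
cmd 5: advance +3 → t=41, phase=(12,4,12,4) → FL=W FR=S RL=W RR=S
cmd 6: advance +10 → t=51, phase=(6,14,6,14) → FL=S FR=W RL=S RR=W

after cmd 1 (t=24): FL=W FR=S RL=W RR=S
after cmd 2 (t=29): FL=S FR=S RL=S RR=S
after cmd 3 (t=36): FL=S FR=W RL=S RR=W
after cmd 4 (t=38): FL=W FR=S RL=W RR=S
after cmd 5 (t=41): FL=W FR=S RL=W RR=S
after cmd 6 (t=51): FL=S FR=W RL=S RR=W


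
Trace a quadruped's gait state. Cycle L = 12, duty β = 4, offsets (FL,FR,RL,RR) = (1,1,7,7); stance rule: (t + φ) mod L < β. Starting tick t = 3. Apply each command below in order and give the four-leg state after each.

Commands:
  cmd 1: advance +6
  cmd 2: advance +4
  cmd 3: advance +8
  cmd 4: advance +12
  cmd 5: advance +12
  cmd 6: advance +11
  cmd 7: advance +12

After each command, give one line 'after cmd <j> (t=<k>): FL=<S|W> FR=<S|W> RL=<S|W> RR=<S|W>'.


start t=3: FL=W FR=W RL=W RR=W
cmd 1: advance +6 → t=9, phase=(10,10,4,4) → FL=W FR=W RL=W RR=W
cmd 2: advance +4 → t=13, phase=(2,2,8,8) → FL=S FR=S RL=W RR=W
cmd 3: advance +8 → t=21, phase=(10,10,4,4) → FL=W FR=W RL=W RR=W
cmd 4: advance +12 → t=33, phase=(10,10,4,4) → FL=W FR=W RL=W RR=W
cmd 5: advance +12 → t=45, phase=(10,10,4,4) → FL=W FR=W RL=W RR=W
cmd 6: advance +11 → t=56, phase=(9,9,3,3) → FL=W FR=W RL=S RR=S
cmd 7: advance +12 → t=68, phase=(9,9,3,3) → FL=W FR=W RL=S RR=S

after cmd 1 (t=9): FL=W FR=W RL=W RR=W
after cmd 2 (t=13): FL=S FR=S RL=W RR=W
after cmd 3 (t=21): FL=W FR=W RL=W RR=W
after cmd 4 (t=33): FL=W FR=W RL=W RR=W
after cmd 5 (t=45): FL=W FR=W RL=W RR=W
after cmd 6 (t=56): FL=W FR=W RL=S RR=S
after cmd 7 (t=68): FL=W FR=W RL=S RR=S


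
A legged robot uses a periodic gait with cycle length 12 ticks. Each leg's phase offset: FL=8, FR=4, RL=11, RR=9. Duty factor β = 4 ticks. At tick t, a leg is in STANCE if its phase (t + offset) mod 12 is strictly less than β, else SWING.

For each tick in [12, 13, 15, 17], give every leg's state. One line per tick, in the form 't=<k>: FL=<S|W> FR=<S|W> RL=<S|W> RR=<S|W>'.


t=12: phase=(8,4,11,9) vs β=4 → FL=W FR=W RL=W RR=W
t=13: phase=(9,5,0,10) vs β=4 → FL=W FR=W RL=S RR=W
t=15: phase=(11,7,2,0) vs β=4 → FL=W FR=W RL=S RR=S
t=17: phase=(1,9,4,2) vs β=4 → FL=S FR=W RL=W RR=S

t=12: FL=W FR=W RL=W RR=W
t=13: FL=W FR=W RL=S RR=W
t=15: FL=W FR=W RL=S RR=S
t=17: FL=S FR=W RL=W RR=S


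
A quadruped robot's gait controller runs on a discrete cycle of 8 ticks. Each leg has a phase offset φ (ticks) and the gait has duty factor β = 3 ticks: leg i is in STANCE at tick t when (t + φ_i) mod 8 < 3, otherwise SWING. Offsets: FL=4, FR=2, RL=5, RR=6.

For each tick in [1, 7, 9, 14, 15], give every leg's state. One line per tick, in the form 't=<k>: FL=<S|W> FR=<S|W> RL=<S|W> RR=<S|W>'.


t=1: phase=(5,3,6,7) vs β=3 → FL=W FR=W RL=W RR=W
t=7: phase=(3,1,4,5) vs β=3 → FL=W FR=S RL=W RR=W
t=9: phase=(5,3,6,7) vs β=3 → FL=W FR=W RL=W RR=W
t=14: phase=(2,0,3,4) vs β=3 → FL=S FR=S RL=W RR=W
t=15: phase=(3,1,4,5) vs β=3 → FL=W FR=S RL=W RR=W

t=1: FL=W FR=W RL=W RR=W
t=7: FL=W FR=S RL=W RR=W
t=9: FL=W FR=W RL=W RR=W
t=14: FL=S FR=S RL=W RR=W
t=15: FL=W FR=S RL=W RR=W


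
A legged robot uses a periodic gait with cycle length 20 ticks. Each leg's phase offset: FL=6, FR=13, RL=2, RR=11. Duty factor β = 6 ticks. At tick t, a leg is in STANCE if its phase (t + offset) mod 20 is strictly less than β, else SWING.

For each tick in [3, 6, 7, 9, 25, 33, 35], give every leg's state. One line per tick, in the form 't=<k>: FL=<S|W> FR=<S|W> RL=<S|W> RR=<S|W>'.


t=3: FL=W FR=W RL=S RR=W
t=6: FL=W FR=W RL=W RR=W
t=7: FL=W FR=S RL=W RR=W
t=9: FL=W FR=S RL=W RR=S
t=25: FL=W FR=W RL=W RR=W
t=33: FL=W FR=W RL=W RR=S
t=35: FL=S FR=W RL=W RR=W

t=3: phase=(9,16,5,14) vs β=6 → FL=W FR=W RL=S RR=W
t=6: phase=(12,19,8,17) vs β=6 → FL=W FR=W RL=W RR=W
t=7: phase=(13,0,9,18) vs β=6 → FL=W FR=S RL=W RR=W
t=9: phase=(15,2,11,0) vs β=6 → FL=W FR=S RL=W RR=S
t=25: phase=(11,18,7,16) vs β=6 → FL=W FR=W RL=W RR=W
t=33: phase=(19,6,15,4) vs β=6 → FL=W FR=W RL=W RR=S
t=35: phase=(1,8,17,6) vs β=6 → FL=S FR=W RL=W RR=W


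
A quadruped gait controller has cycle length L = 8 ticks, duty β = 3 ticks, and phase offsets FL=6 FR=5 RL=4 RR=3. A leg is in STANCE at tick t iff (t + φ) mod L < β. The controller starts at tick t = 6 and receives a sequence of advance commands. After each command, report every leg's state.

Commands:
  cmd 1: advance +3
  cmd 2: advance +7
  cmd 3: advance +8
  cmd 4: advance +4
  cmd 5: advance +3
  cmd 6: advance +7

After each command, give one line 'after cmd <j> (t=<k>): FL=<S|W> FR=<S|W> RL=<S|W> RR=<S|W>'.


start t=6: FL=W FR=W RL=S RR=S
cmd 1: advance +3 → t=9, phase=(7,6,5,4) → FL=W FR=W RL=W RR=W
cmd 2: advance +7 → t=16, phase=(6,5,4,3) → FL=W FR=W RL=W RR=W
cmd 3: advance +8 → t=24, phase=(6,5,4,3) → FL=W FR=W RL=W RR=W
cmd 4: advance +4 → t=28, phase=(2,1,0,7) → FL=S FR=S RL=S RR=W
cmd 5: advance +3 → t=31, phase=(5,4,3,2) → FL=W FR=W RL=W RR=S
cmd 6: advance +7 → t=38, phase=(4,3,2,1) → FL=W FR=W RL=S RR=S

after cmd 1 (t=9): FL=W FR=W RL=W RR=W
after cmd 2 (t=16): FL=W FR=W RL=W RR=W
after cmd 3 (t=24): FL=W FR=W RL=W RR=W
after cmd 4 (t=28): FL=S FR=S RL=S RR=W
after cmd 5 (t=31): FL=W FR=W RL=W RR=S
after cmd 6 (t=38): FL=W FR=W RL=S RR=S


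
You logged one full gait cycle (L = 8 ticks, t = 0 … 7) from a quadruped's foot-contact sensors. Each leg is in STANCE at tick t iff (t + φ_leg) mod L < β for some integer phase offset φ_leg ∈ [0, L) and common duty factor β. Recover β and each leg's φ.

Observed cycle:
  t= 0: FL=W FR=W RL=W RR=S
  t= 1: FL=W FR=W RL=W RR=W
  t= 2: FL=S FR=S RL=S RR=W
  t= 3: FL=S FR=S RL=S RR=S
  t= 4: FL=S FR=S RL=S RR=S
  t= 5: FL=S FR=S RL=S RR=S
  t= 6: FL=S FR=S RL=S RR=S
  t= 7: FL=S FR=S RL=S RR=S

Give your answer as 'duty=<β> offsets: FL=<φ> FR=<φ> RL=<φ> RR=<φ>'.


duty=6 offsets: FL=6 FR=6 RL=6 RR=5

duty β = stance ticks per leg = 6
FL: stance ticks = 6; W→S at t=2 → φ=6
FR: stance ticks = 6; W→S at t=2 → φ=6
RL: stance ticks = 6; W→S at t=2 → φ=6
RR: stance ticks = 6; W→S at t=3 → φ=5


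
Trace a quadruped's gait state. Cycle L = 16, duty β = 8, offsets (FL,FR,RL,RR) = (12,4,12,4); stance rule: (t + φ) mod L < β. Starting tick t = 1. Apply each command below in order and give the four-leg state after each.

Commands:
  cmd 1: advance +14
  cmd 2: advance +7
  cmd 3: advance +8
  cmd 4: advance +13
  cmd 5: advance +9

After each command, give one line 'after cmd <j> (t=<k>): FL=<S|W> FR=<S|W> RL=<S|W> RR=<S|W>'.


after cmd 1 (t=15): FL=W FR=S RL=W RR=S
after cmd 2 (t=22): FL=S FR=W RL=S RR=W
after cmd 3 (t=30): FL=W FR=S RL=W RR=S
after cmd 4 (t=43): FL=S FR=W RL=S RR=W
after cmd 5 (t=52): FL=S FR=W RL=S RR=W

start t=1: FL=W FR=S RL=W RR=S
cmd 1: advance +14 → t=15, phase=(11,3,11,3) → FL=W FR=S RL=W RR=S
cmd 2: advance +7 → t=22, phase=(2,10,2,10) → FL=S FR=W RL=S RR=W
cmd 3: advance +8 → t=30, phase=(10,2,10,2) → FL=W FR=S RL=W RR=S
cmd 4: advance +13 → t=43, phase=(7,15,7,15) → FL=S FR=W RL=S RR=W
cmd 5: advance +9 → t=52, phase=(0,8,0,8) → FL=S FR=W RL=S RR=W


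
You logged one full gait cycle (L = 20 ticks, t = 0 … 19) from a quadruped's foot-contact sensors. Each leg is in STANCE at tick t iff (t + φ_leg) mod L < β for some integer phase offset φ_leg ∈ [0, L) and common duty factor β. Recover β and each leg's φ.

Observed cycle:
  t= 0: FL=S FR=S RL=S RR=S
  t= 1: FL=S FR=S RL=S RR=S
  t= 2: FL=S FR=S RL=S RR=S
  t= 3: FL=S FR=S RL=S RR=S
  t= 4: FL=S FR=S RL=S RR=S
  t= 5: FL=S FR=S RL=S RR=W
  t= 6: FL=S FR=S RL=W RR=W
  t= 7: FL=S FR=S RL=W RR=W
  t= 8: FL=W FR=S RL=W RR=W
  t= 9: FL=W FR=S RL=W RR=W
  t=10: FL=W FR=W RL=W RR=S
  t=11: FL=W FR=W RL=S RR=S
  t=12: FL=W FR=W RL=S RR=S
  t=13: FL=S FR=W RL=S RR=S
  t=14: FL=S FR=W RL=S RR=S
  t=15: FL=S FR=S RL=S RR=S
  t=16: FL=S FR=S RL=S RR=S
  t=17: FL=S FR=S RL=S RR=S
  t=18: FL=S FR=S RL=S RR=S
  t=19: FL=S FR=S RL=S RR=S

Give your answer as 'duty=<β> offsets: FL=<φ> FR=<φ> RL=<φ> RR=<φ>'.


duty=15 offsets: FL=7 FR=5 RL=9 RR=10

duty β = stance ticks per leg = 15
FL: stance ticks = 15; W→S at t=13 → φ=7
FR: stance ticks = 15; W→S at t=15 → φ=5
RL: stance ticks = 15; W→S at t=11 → φ=9
RR: stance ticks = 15; W→S at t=10 → φ=10


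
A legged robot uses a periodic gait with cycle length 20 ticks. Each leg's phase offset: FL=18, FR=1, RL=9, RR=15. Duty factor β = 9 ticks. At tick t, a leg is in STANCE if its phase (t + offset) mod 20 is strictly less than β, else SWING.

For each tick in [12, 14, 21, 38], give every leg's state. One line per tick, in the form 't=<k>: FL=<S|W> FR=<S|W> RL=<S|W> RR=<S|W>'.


t=12: FL=W FR=W RL=S RR=S
t=14: FL=W FR=W RL=S RR=W
t=21: FL=W FR=S RL=W RR=W
t=38: FL=W FR=W RL=S RR=W

t=12: phase=(10,13,1,7) vs β=9 → FL=W FR=W RL=S RR=S
t=14: phase=(12,15,3,9) vs β=9 → FL=W FR=W RL=S RR=W
t=21: phase=(19,2,10,16) vs β=9 → FL=W FR=S RL=W RR=W
t=38: phase=(16,19,7,13) vs β=9 → FL=W FR=W RL=S RR=W


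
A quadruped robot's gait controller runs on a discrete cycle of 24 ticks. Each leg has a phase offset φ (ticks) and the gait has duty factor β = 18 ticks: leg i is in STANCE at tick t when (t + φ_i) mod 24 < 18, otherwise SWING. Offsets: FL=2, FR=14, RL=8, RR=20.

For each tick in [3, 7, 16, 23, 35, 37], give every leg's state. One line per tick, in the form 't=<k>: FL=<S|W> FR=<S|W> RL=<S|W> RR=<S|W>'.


t=3: phase=(5,17,11,23) vs β=18 → FL=S FR=S RL=S RR=W
t=7: phase=(9,21,15,3) vs β=18 → FL=S FR=W RL=S RR=S
t=16: phase=(18,6,0,12) vs β=18 → FL=W FR=S RL=S RR=S
t=23: phase=(1,13,7,19) vs β=18 → FL=S FR=S RL=S RR=W
t=35: phase=(13,1,19,7) vs β=18 → FL=S FR=S RL=W RR=S
t=37: phase=(15,3,21,9) vs β=18 → FL=S FR=S RL=W RR=S

t=3: FL=S FR=S RL=S RR=W
t=7: FL=S FR=W RL=S RR=S
t=16: FL=W FR=S RL=S RR=S
t=23: FL=S FR=S RL=S RR=W
t=35: FL=S FR=S RL=W RR=S
t=37: FL=S FR=S RL=W RR=S


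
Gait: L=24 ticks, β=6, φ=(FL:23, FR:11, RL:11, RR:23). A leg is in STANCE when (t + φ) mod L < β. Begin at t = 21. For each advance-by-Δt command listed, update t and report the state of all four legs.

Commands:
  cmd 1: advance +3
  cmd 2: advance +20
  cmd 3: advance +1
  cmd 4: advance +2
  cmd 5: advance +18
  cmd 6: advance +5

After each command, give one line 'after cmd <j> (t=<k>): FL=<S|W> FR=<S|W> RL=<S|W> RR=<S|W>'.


start t=21: FL=W FR=W RL=W RR=W
cmd 1: advance +3 → t=24, phase=(23,11,11,23) → FL=W FR=W RL=W RR=W
cmd 2: advance +20 → t=44, phase=(19,7,7,19) → FL=W FR=W RL=W RR=W
cmd 3: advance +1 → t=45, phase=(20,8,8,20) → FL=W FR=W RL=W RR=W
cmd 4: advance +2 → t=47, phase=(22,10,10,22) → FL=W FR=W RL=W RR=W
cmd 5: advance +18 → t=65, phase=(16,4,4,16) → FL=W FR=S RL=S RR=W
cmd 6: advance +5 → t=70, phase=(21,9,9,21) → FL=W FR=W RL=W RR=W

after cmd 1 (t=24): FL=W FR=W RL=W RR=W
after cmd 2 (t=44): FL=W FR=W RL=W RR=W
after cmd 3 (t=45): FL=W FR=W RL=W RR=W
after cmd 4 (t=47): FL=W FR=W RL=W RR=W
after cmd 5 (t=65): FL=W FR=S RL=S RR=W
after cmd 6 (t=70): FL=W FR=W RL=W RR=W


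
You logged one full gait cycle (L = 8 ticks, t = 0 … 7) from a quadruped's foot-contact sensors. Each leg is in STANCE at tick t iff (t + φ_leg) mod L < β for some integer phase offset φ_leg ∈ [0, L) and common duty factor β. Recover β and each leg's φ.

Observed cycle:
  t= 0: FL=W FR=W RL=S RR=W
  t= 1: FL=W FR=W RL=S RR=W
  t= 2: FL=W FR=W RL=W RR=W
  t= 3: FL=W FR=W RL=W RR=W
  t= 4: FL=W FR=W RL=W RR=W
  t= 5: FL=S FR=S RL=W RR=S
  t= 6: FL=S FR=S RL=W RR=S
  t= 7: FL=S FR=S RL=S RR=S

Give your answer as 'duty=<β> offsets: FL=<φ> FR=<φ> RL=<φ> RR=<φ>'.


duty=3 offsets: FL=3 FR=3 RL=1 RR=3

duty β = stance ticks per leg = 3
FL: stance ticks = 3; W→S at t=5 → φ=3
FR: stance ticks = 3; W→S at t=5 → φ=3
RL: stance ticks = 3; W→S at t=7 → φ=1
RR: stance ticks = 3; W→S at t=5 → φ=3


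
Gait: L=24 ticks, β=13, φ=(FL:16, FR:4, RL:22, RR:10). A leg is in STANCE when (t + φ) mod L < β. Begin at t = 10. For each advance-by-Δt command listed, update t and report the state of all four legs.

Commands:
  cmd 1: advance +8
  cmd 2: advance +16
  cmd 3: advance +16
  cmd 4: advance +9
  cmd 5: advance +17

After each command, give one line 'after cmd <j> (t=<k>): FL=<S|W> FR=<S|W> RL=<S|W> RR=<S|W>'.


after cmd 1 (t=18): FL=S FR=W RL=W RR=S
after cmd 2 (t=34): FL=S FR=W RL=S RR=W
after cmd 3 (t=50): FL=W FR=S RL=S RR=S
after cmd 4 (t=59): FL=S FR=W RL=S RR=W
after cmd 5 (t=76): FL=W FR=S RL=S RR=W

start t=10: FL=S FR=W RL=S RR=W
cmd 1: advance +8 → t=18, phase=(10,22,16,4) → FL=S FR=W RL=W RR=S
cmd 2: advance +16 → t=34, phase=(2,14,8,20) → FL=S FR=W RL=S RR=W
cmd 3: advance +16 → t=50, phase=(18,6,0,12) → FL=W FR=S RL=S RR=S
cmd 4: advance +9 → t=59, phase=(3,15,9,21) → FL=S FR=W RL=S RR=W
cmd 5: advance +17 → t=76, phase=(20,8,2,14) → FL=W FR=S RL=S RR=W


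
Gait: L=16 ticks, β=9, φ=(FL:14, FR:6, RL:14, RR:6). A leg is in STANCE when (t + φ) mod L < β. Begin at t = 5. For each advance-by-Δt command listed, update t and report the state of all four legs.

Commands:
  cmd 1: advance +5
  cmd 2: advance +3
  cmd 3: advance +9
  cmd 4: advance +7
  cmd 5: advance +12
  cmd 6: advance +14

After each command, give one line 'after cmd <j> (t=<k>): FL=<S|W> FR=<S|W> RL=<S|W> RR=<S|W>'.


start t=5: FL=S FR=W RL=S RR=W
cmd 1: advance +5 → t=10, phase=(8,0,8,0) → FL=S FR=S RL=S RR=S
cmd 2: advance +3 → t=13, phase=(11,3,11,3) → FL=W FR=S RL=W RR=S
cmd 3: advance +9 → t=22, phase=(4,12,4,12) → FL=S FR=W RL=S RR=W
cmd 4: advance +7 → t=29, phase=(11,3,11,3) → FL=W FR=S RL=W RR=S
cmd 5: advance +12 → t=41, phase=(7,15,7,15) → FL=S FR=W RL=S RR=W
cmd 6: advance +14 → t=55, phase=(5,13,5,13) → FL=S FR=W RL=S RR=W

after cmd 1 (t=10): FL=S FR=S RL=S RR=S
after cmd 2 (t=13): FL=W FR=S RL=W RR=S
after cmd 3 (t=22): FL=S FR=W RL=S RR=W
after cmd 4 (t=29): FL=W FR=S RL=W RR=S
after cmd 5 (t=41): FL=S FR=W RL=S RR=W
after cmd 6 (t=55): FL=S FR=W RL=S RR=W


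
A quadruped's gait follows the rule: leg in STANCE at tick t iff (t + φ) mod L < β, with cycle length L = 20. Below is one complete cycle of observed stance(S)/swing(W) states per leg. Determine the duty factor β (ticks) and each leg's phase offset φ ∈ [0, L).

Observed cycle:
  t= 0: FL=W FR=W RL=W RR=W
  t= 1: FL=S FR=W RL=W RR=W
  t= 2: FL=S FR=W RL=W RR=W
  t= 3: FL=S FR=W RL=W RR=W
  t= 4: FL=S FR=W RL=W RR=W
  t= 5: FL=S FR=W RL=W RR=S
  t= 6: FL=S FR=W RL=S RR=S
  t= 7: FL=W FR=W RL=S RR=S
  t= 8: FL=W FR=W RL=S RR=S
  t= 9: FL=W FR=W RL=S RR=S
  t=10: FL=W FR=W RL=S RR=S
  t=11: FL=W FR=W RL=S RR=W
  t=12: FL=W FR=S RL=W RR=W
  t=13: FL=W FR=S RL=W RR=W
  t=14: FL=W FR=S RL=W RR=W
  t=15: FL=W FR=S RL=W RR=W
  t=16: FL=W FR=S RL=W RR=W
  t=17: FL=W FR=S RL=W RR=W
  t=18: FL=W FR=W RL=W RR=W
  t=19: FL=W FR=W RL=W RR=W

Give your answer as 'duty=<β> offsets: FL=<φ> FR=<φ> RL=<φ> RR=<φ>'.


duty=6 offsets: FL=19 FR=8 RL=14 RR=15

duty β = stance ticks per leg = 6
FL: stance ticks = 6; W→S at t=1 → φ=19
FR: stance ticks = 6; W→S at t=12 → φ=8
RL: stance ticks = 6; W→S at t=6 → φ=14
RR: stance ticks = 6; W→S at t=5 → φ=15


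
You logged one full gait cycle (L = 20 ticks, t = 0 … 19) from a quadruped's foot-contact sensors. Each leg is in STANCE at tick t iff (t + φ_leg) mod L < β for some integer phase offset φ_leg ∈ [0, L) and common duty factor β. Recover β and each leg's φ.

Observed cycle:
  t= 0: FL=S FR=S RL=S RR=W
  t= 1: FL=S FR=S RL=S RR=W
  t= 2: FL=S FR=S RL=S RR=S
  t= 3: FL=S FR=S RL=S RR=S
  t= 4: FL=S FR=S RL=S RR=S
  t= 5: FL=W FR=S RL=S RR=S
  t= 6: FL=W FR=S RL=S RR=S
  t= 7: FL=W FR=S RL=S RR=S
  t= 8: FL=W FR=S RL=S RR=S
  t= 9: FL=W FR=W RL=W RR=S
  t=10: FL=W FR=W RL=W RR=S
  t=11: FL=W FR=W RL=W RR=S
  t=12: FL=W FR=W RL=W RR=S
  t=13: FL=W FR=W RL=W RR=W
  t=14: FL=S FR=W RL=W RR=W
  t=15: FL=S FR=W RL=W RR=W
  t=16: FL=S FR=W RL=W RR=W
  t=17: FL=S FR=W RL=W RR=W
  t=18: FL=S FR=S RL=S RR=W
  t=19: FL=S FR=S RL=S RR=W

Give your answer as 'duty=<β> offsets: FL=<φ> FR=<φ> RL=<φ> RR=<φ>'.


duty=11 offsets: FL=6 FR=2 RL=2 RR=18

duty β = stance ticks per leg = 11
FL: stance ticks = 11; W→S at t=14 → φ=6
FR: stance ticks = 11; W→S at t=18 → φ=2
RL: stance ticks = 11; W→S at t=18 → φ=2
RR: stance ticks = 11; W→S at t=2 → φ=18


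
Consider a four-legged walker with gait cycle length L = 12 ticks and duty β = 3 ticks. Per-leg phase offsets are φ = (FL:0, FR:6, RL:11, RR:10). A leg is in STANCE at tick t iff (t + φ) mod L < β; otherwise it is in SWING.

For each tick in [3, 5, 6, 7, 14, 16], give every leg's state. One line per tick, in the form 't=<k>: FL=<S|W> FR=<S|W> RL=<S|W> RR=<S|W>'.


t=3: FL=W FR=W RL=S RR=S
t=5: FL=W FR=W RL=W RR=W
t=6: FL=W FR=S RL=W RR=W
t=7: FL=W FR=S RL=W RR=W
t=14: FL=S FR=W RL=S RR=S
t=16: FL=W FR=W RL=W RR=S

t=3: phase=(3,9,2,1) vs β=3 → FL=W FR=W RL=S RR=S
t=5: phase=(5,11,4,3) vs β=3 → FL=W FR=W RL=W RR=W
t=6: phase=(6,0,5,4) vs β=3 → FL=W FR=S RL=W RR=W
t=7: phase=(7,1,6,5) vs β=3 → FL=W FR=S RL=W RR=W
t=14: phase=(2,8,1,0) vs β=3 → FL=S FR=W RL=S RR=S
t=16: phase=(4,10,3,2) vs β=3 → FL=W FR=W RL=W RR=S


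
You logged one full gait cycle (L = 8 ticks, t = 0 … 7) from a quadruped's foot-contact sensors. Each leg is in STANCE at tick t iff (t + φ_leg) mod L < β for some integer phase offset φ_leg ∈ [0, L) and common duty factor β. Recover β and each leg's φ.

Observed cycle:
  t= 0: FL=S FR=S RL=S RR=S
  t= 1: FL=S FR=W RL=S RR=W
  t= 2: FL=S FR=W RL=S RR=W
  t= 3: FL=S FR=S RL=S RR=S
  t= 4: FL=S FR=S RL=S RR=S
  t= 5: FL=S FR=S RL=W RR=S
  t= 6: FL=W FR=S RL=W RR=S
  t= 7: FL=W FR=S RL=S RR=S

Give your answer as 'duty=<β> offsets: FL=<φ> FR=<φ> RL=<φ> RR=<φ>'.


duty β = stance ticks per leg = 6
FL: stance ticks = 6; W→S at t=0 → φ=0
FR: stance ticks = 6; W→S at t=3 → φ=5
RL: stance ticks = 6; W→S at t=7 → φ=1
RR: stance ticks = 6; W→S at t=3 → φ=5

duty=6 offsets: FL=0 FR=5 RL=1 RR=5


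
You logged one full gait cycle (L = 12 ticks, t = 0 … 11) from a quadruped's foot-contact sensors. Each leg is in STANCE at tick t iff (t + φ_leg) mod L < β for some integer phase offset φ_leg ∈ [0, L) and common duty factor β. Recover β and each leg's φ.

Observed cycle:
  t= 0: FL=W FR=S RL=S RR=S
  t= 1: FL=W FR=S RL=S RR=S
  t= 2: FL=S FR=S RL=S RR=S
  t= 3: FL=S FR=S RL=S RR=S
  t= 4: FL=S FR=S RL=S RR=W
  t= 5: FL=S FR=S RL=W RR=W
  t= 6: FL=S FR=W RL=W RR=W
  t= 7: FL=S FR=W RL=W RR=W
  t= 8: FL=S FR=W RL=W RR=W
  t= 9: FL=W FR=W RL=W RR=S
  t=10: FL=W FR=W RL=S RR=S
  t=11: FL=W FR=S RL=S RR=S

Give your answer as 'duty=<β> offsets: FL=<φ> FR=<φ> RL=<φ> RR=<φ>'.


duty=7 offsets: FL=10 FR=1 RL=2 RR=3

duty β = stance ticks per leg = 7
FL: stance ticks = 7; W→S at t=2 → φ=10
FR: stance ticks = 7; W→S at t=11 → φ=1
RL: stance ticks = 7; W→S at t=10 → φ=2
RR: stance ticks = 7; W→S at t=9 → φ=3


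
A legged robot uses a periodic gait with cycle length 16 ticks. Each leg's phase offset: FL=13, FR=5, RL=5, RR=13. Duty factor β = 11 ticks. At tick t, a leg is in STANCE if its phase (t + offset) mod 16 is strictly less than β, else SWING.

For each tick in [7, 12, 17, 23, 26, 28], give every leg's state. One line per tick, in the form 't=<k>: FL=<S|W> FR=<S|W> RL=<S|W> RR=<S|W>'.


t=7: FL=S FR=W RL=W RR=S
t=12: FL=S FR=S RL=S RR=S
t=17: FL=W FR=S RL=S RR=W
t=23: FL=S FR=W RL=W RR=S
t=26: FL=S FR=W RL=W RR=S
t=28: FL=S FR=S RL=S RR=S

t=7: phase=(4,12,12,4) vs β=11 → FL=S FR=W RL=W RR=S
t=12: phase=(9,1,1,9) vs β=11 → FL=S FR=S RL=S RR=S
t=17: phase=(14,6,6,14) vs β=11 → FL=W FR=S RL=S RR=W
t=23: phase=(4,12,12,4) vs β=11 → FL=S FR=W RL=W RR=S
t=26: phase=(7,15,15,7) vs β=11 → FL=S FR=W RL=W RR=S
t=28: phase=(9,1,1,9) vs β=11 → FL=S FR=S RL=S RR=S


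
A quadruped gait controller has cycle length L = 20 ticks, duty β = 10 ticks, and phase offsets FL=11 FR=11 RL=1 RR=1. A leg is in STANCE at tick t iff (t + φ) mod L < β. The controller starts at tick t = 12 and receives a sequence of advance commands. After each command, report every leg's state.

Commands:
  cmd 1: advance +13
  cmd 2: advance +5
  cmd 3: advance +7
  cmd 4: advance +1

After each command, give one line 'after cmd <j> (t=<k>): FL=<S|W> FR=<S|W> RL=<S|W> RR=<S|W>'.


after cmd 1 (t=25): FL=W FR=W RL=S RR=S
after cmd 2 (t=30): FL=S FR=S RL=W RR=W
after cmd 3 (t=37): FL=S FR=S RL=W RR=W
after cmd 4 (t=38): FL=S FR=S RL=W RR=W

start t=12: FL=S FR=S RL=W RR=W
cmd 1: advance +13 → t=25, phase=(16,16,6,6) → FL=W FR=W RL=S RR=S
cmd 2: advance +5 → t=30, phase=(1,1,11,11) → FL=S FR=S RL=W RR=W
cmd 3: advance +7 → t=37, phase=(8,8,18,18) → FL=S FR=S RL=W RR=W
cmd 4: advance +1 → t=38, phase=(9,9,19,19) → FL=S FR=S RL=W RR=W


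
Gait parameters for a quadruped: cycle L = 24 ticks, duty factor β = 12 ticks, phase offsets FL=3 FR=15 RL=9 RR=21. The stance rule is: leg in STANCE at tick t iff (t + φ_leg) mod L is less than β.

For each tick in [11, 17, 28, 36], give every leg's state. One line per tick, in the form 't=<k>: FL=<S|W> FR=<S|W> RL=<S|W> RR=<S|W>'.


t=11: FL=W FR=S RL=W RR=S
t=17: FL=W FR=S RL=S RR=W
t=28: FL=S FR=W RL=W RR=S
t=36: FL=W FR=S RL=W RR=S

t=11: phase=(14,2,20,8) vs β=12 → FL=W FR=S RL=W RR=S
t=17: phase=(20,8,2,14) vs β=12 → FL=W FR=S RL=S RR=W
t=28: phase=(7,19,13,1) vs β=12 → FL=S FR=W RL=W RR=S
t=36: phase=(15,3,21,9) vs β=12 → FL=W FR=S RL=W RR=S


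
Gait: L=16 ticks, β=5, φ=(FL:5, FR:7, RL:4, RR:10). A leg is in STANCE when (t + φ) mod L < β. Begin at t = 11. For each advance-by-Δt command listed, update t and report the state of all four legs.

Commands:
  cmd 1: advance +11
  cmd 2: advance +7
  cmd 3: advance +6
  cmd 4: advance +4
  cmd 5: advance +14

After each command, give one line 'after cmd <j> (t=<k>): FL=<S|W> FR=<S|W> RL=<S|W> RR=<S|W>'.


start t=11: FL=S FR=S RL=W RR=W
cmd 1: advance +11 → t=22, phase=(11,13,10,0) → FL=W FR=W RL=W RR=S
cmd 2: advance +7 → t=29, phase=(2,4,1,7) → FL=S FR=S RL=S RR=W
cmd 3: advance +6 → t=35, phase=(8,10,7,13) → FL=W FR=W RL=W RR=W
cmd 4: advance +4 → t=39, phase=(12,14,11,1) → FL=W FR=W RL=W RR=S
cmd 5: advance +14 → t=53, phase=(10,12,9,15) → FL=W FR=W RL=W RR=W

after cmd 1 (t=22): FL=W FR=W RL=W RR=S
after cmd 2 (t=29): FL=S FR=S RL=S RR=W
after cmd 3 (t=35): FL=W FR=W RL=W RR=W
after cmd 4 (t=39): FL=W FR=W RL=W RR=S
after cmd 5 (t=53): FL=W FR=W RL=W RR=W


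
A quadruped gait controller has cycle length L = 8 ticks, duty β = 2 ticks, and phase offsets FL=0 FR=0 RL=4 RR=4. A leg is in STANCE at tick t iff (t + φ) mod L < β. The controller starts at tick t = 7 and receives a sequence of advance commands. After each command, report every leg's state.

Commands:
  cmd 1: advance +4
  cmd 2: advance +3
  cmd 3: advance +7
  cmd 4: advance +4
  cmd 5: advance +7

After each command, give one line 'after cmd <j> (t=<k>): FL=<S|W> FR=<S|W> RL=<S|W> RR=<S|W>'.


start t=7: FL=W FR=W RL=W RR=W
cmd 1: advance +4 → t=11, phase=(3,3,7,7) → FL=W FR=W RL=W RR=W
cmd 2: advance +3 → t=14, phase=(6,6,2,2) → FL=W FR=W RL=W RR=W
cmd 3: advance +7 → t=21, phase=(5,5,1,1) → FL=W FR=W RL=S RR=S
cmd 4: advance +4 → t=25, phase=(1,1,5,5) → FL=S FR=S RL=W RR=W
cmd 5: advance +7 → t=32, phase=(0,0,4,4) → FL=S FR=S RL=W RR=W

after cmd 1 (t=11): FL=W FR=W RL=W RR=W
after cmd 2 (t=14): FL=W FR=W RL=W RR=W
after cmd 3 (t=21): FL=W FR=W RL=S RR=S
after cmd 4 (t=25): FL=S FR=S RL=W RR=W
after cmd 5 (t=32): FL=S FR=S RL=W RR=W


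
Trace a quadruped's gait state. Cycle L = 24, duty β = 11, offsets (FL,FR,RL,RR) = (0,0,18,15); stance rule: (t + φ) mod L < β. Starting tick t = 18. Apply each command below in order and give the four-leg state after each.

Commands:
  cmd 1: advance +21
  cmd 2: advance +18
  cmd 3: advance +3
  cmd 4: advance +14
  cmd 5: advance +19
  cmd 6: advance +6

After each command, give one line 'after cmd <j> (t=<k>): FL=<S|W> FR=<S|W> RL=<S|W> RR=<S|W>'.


start t=18: FL=W FR=W RL=W RR=S
cmd 1: advance +21 → t=39, phase=(15,15,9,6) → FL=W FR=W RL=S RR=S
cmd 2: advance +18 → t=57, phase=(9,9,3,0) → FL=S FR=S RL=S RR=S
cmd 3: advance +3 → t=60, phase=(12,12,6,3) → FL=W FR=W RL=S RR=S
cmd 4: advance +14 → t=74, phase=(2,2,20,17) → FL=S FR=S RL=W RR=W
cmd 5: advance +19 → t=93, phase=(21,21,15,12) → FL=W FR=W RL=W RR=W
cmd 6: advance +6 → t=99, phase=(3,3,21,18) → FL=S FR=S RL=W RR=W

after cmd 1 (t=39): FL=W FR=W RL=S RR=S
after cmd 2 (t=57): FL=S FR=S RL=S RR=S
after cmd 3 (t=60): FL=W FR=W RL=S RR=S
after cmd 4 (t=74): FL=S FR=S RL=W RR=W
after cmd 5 (t=93): FL=W FR=W RL=W RR=W
after cmd 6 (t=99): FL=S FR=S RL=W RR=W


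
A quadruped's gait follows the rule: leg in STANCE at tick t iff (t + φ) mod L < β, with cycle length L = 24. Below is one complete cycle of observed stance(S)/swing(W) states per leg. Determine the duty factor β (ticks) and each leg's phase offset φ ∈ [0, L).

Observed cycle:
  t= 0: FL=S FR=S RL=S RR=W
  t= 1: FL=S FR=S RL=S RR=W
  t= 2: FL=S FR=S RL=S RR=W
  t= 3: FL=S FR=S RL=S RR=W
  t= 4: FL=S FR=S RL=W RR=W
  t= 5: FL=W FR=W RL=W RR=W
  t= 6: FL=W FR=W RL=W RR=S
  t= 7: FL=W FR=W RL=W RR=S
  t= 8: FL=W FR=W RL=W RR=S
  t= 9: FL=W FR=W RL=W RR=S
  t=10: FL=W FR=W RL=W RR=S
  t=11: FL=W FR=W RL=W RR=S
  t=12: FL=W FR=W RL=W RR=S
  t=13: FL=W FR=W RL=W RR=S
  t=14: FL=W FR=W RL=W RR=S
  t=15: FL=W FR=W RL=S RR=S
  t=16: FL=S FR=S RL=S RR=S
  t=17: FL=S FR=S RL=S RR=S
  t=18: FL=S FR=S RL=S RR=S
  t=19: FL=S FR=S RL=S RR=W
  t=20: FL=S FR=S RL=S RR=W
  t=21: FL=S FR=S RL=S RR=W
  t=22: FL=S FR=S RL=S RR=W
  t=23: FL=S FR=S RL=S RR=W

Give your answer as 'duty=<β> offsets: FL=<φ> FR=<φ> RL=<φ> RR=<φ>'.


duty β = stance ticks per leg = 13
FL: stance ticks = 13; W→S at t=16 → φ=8
FR: stance ticks = 13; W→S at t=16 → φ=8
RL: stance ticks = 13; W→S at t=15 → φ=9
RR: stance ticks = 13; W→S at t=6 → φ=18

duty=13 offsets: FL=8 FR=8 RL=9 RR=18


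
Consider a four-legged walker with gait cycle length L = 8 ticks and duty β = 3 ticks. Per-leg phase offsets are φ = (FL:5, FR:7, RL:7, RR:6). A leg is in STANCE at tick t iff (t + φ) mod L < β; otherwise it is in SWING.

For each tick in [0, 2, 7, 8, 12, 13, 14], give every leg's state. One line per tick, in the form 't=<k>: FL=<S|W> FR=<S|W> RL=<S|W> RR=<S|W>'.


t=0: FL=W FR=W RL=W RR=W
t=2: FL=W FR=S RL=S RR=S
t=7: FL=W FR=W RL=W RR=W
t=8: FL=W FR=W RL=W RR=W
t=12: FL=S FR=W RL=W RR=S
t=13: FL=S FR=W RL=W RR=W
t=14: FL=W FR=W RL=W RR=W

t=0: phase=(5,7,7,6) vs β=3 → FL=W FR=W RL=W RR=W
t=2: phase=(7,1,1,0) vs β=3 → FL=W FR=S RL=S RR=S
t=7: phase=(4,6,6,5) vs β=3 → FL=W FR=W RL=W RR=W
t=8: phase=(5,7,7,6) vs β=3 → FL=W FR=W RL=W RR=W
t=12: phase=(1,3,3,2) vs β=3 → FL=S FR=W RL=W RR=S
t=13: phase=(2,4,4,3) vs β=3 → FL=S FR=W RL=W RR=W
t=14: phase=(3,5,5,4) vs β=3 → FL=W FR=W RL=W RR=W


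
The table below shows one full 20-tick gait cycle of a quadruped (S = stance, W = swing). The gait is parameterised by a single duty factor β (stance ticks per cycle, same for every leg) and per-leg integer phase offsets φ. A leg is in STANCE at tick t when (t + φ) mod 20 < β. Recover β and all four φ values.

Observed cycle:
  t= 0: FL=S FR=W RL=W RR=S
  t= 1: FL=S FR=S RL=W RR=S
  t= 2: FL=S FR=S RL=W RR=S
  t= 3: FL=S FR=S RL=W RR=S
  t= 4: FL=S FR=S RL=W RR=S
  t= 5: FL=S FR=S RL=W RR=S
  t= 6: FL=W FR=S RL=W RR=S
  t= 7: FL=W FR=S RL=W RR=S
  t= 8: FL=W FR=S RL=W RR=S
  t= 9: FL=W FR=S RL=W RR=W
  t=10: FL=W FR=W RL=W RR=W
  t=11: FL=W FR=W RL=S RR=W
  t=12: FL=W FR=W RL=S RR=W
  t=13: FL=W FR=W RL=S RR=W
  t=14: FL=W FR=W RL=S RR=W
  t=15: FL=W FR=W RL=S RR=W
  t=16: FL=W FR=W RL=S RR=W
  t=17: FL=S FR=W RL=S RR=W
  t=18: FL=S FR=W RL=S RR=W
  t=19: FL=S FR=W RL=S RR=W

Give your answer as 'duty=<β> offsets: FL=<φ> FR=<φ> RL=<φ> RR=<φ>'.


duty=9 offsets: FL=3 FR=19 RL=9 RR=0

duty β = stance ticks per leg = 9
FL: stance ticks = 9; W→S at t=17 → φ=3
FR: stance ticks = 9; W→S at t=1 → φ=19
RL: stance ticks = 9; W→S at t=11 → φ=9
RR: stance ticks = 9; W→S at t=0 → φ=0


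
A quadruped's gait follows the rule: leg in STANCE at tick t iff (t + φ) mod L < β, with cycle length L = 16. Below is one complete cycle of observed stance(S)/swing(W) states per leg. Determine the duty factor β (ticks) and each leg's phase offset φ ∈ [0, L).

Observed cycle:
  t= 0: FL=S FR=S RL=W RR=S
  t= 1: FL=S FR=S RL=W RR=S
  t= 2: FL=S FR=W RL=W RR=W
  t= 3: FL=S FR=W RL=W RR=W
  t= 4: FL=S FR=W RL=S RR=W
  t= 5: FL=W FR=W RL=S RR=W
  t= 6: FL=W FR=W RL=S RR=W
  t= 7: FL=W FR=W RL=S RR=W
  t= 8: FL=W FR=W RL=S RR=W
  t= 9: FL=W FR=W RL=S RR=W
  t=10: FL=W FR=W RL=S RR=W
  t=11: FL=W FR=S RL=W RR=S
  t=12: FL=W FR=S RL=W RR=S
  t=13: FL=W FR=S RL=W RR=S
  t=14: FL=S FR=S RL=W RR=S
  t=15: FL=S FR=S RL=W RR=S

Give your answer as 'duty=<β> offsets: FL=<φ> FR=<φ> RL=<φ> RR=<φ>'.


duty=7 offsets: FL=2 FR=5 RL=12 RR=5

duty β = stance ticks per leg = 7
FL: stance ticks = 7; W→S at t=14 → φ=2
FR: stance ticks = 7; W→S at t=11 → φ=5
RL: stance ticks = 7; W→S at t=4 → φ=12
RR: stance ticks = 7; W→S at t=11 → φ=5


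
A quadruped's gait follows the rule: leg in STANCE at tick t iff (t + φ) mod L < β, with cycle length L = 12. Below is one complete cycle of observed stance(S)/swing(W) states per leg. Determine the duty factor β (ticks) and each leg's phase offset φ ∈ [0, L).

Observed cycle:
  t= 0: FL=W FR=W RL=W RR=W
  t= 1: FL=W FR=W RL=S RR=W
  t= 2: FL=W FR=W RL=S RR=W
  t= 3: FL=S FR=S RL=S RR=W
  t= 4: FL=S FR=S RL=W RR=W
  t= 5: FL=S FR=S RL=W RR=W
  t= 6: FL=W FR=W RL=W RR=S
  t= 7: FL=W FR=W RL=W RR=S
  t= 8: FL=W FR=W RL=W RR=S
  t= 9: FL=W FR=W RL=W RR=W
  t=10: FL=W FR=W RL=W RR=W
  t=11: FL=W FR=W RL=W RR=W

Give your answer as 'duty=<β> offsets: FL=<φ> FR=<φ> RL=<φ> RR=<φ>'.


duty β = stance ticks per leg = 3
FL: stance ticks = 3; W→S at t=3 → φ=9
FR: stance ticks = 3; W→S at t=3 → φ=9
RL: stance ticks = 3; W→S at t=1 → φ=11
RR: stance ticks = 3; W→S at t=6 → φ=6

duty=3 offsets: FL=9 FR=9 RL=11 RR=6


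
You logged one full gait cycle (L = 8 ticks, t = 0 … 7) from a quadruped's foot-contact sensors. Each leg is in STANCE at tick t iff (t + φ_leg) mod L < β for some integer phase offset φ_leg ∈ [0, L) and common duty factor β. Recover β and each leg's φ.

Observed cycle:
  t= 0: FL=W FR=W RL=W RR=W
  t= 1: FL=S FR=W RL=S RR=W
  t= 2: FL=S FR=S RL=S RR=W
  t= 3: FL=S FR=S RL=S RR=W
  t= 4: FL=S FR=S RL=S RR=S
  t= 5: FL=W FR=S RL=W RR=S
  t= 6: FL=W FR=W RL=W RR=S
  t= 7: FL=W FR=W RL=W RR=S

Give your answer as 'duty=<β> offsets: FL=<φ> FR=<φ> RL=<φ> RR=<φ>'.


duty β = stance ticks per leg = 4
FL: stance ticks = 4; W→S at t=1 → φ=7
FR: stance ticks = 4; W→S at t=2 → φ=6
RL: stance ticks = 4; W→S at t=1 → φ=7
RR: stance ticks = 4; W→S at t=4 → φ=4

duty=4 offsets: FL=7 FR=6 RL=7 RR=4


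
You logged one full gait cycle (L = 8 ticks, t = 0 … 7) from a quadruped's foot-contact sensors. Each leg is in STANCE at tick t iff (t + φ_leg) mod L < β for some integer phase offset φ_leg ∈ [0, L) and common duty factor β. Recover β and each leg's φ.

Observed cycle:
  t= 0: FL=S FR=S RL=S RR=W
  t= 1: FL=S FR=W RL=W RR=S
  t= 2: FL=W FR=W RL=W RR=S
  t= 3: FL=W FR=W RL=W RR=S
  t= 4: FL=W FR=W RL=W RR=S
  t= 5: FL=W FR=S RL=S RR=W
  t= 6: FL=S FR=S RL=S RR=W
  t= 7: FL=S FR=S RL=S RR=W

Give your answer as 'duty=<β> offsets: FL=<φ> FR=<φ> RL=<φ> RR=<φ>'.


duty β = stance ticks per leg = 4
FL: stance ticks = 4; W→S at t=6 → φ=2
FR: stance ticks = 4; W→S at t=5 → φ=3
RL: stance ticks = 4; W→S at t=5 → φ=3
RR: stance ticks = 4; W→S at t=1 → φ=7

duty=4 offsets: FL=2 FR=3 RL=3 RR=7


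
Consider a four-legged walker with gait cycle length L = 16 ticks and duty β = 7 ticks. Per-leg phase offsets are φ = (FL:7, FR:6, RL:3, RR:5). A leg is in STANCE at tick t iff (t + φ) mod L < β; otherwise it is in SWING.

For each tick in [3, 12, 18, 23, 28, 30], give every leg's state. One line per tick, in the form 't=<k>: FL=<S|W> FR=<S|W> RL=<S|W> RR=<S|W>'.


t=3: FL=W FR=W RL=S RR=W
t=12: FL=S FR=S RL=W RR=S
t=18: FL=W FR=W RL=S RR=W
t=23: FL=W FR=W RL=W RR=W
t=28: FL=S FR=S RL=W RR=S
t=30: FL=S FR=S RL=S RR=S

t=3: phase=(10,9,6,8) vs β=7 → FL=W FR=W RL=S RR=W
t=12: phase=(3,2,15,1) vs β=7 → FL=S FR=S RL=W RR=S
t=18: phase=(9,8,5,7) vs β=7 → FL=W FR=W RL=S RR=W
t=23: phase=(14,13,10,12) vs β=7 → FL=W FR=W RL=W RR=W
t=28: phase=(3,2,15,1) vs β=7 → FL=S FR=S RL=W RR=S
t=30: phase=(5,4,1,3) vs β=7 → FL=S FR=S RL=S RR=S


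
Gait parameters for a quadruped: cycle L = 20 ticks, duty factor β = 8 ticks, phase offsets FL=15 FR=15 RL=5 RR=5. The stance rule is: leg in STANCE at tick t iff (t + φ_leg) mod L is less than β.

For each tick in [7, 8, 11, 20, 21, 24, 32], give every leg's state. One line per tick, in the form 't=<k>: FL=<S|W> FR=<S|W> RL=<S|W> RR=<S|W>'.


t=7: FL=S FR=S RL=W RR=W
t=8: FL=S FR=S RL=W RR=W
t=11: FL=S FR=S RL=W RR=W
t=20: FL=W FR=W RL=S RR=S
t=21: FL=W FR=W RL=S RR=S
t=24: FL=W FR=W RL=W RR=W
t=32: FL=S FR=S RL=W RR=W

t=7: phase=(2,2,12,12) vs β=8 → FL=S FR=S RL=W RR=W
t=8: phase=(3,3,13,13) vs β=8 → FL=S FR=S RL=W RR=W
t=11: phase=(6,6,16,16) vs β=8 → FL=S FR=S RL=W RR=W
t=20: phase=(15,15,5,5) vs β=8 → FL=W FR=W RL=S RR=S
t=21: phase=(16,16,6,6) vs β=8 → FL=W FR=W RL=S RR=S
t=24: phase=(19,19,9,9) vs β=8 → FL=W FR=W RL=W RR=W
t=32: phase=(7,7,17,17) vs β=8 → FL=S FR=S RL=W RR=W


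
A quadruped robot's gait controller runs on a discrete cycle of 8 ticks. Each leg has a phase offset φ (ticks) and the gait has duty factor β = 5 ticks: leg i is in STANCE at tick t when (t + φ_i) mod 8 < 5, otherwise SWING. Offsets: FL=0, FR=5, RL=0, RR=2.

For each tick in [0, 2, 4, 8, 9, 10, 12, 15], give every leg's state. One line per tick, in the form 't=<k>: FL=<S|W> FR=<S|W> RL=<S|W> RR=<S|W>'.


t=0: FL=S FR=W RL=S RR=S
t=2: FL=S FR=W RL=S RR=S
t=4: FL=S FR=S RL=S RR=W
t=8: FL=S FR=W RL=S RR=S
t=9: FL=S FR=W RL=S RR=S
t=10: FL=S FR=W RL=S RR=S
t=12: FL=S FR=S RL=S RR=W
t=15: FL=W FR=S RL=W RR=S

t=0: phase=(0,5,0,2) vs β=5 → FL=S FR=W RL=S RR=S
t=2: phase=(2,7,2,4) vs β=5 → FL=S FR=W RL=S RR=S
t=4: phase=(4,1,4,6) vs β=5 → FL=S FR=S RL=S RR=W
t=8: phase=(0,5,0,2) vs β=5 → FL=S FR=W RL=S RR=S
t=9: phase=(1,6,1,3) vs β=5 → FL=S FR=W RL=S RR=S
t=10: phase=(2,7,2,4) vs β=5 → FL=S FR=W RL=S RR=S
t=12: phase=(4,1,4,6) vs β=5 → FL=S FR=S RL=S RR=W
t=15: phase=(7,4,7,1) vs β=5 → FL=W FR=S RL=W RR=S


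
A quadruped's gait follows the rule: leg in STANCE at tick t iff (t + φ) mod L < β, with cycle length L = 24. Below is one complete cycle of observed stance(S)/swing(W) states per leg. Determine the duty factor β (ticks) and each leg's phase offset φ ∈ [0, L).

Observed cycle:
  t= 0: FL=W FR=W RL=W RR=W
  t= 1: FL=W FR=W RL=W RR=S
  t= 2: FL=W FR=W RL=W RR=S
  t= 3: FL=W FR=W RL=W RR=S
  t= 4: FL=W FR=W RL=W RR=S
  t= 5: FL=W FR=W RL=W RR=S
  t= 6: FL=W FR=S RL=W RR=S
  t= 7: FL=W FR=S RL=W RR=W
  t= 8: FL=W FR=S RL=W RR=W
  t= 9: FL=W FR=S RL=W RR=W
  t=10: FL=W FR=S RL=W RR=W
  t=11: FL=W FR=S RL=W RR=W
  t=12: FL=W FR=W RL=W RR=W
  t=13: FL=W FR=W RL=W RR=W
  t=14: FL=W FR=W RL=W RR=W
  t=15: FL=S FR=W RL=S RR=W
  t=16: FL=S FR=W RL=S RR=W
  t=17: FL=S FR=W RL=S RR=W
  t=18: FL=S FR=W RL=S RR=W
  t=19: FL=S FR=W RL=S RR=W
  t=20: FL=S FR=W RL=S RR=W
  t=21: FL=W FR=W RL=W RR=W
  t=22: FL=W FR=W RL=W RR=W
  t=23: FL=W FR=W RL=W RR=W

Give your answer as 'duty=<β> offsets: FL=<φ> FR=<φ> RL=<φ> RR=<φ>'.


duty=6 offsets: FL=9 FR=18 RL=9 RR=23

duty β = stance ticks per leg = 6
FL: stance ticks = 6; W→S at t=15 → φ=9
FR: stance ticks = 6; W→S at t=6 → φ=18
RL: stance ticks = 6; W→S at t=15 → φ=9
RR: stance ticks = 6; W→S at t=1 → φ=23


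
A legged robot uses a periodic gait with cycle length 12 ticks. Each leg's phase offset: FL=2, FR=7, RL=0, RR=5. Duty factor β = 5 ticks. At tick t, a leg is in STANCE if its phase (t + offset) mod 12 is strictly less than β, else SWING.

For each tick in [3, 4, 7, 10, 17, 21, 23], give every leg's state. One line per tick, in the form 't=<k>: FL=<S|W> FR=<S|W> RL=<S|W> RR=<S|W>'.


t=3: FL=W FR=W RL=S RR=W
t=4: FL=W FR=W RL=S RR=W
t=7: FL=W FR=S RL=W RR=S
t=10: FL=S FR=W RL=W RR=S
t=17: FL=W FR=S RL=W RR=W
t=21: FL=W FR=S RL=W RR=S
t=23: FL=S FR=W RL=W RR=S

t=3: phase=(5,10,3,8) vs β=5 → FL=W FR=W RL=S RR=W
t=4: phase=(6,11,4,9) vs β=5 → FL=W FR=W RL=S RR=W
t=7: phase=(9,2,7,0) vs β=5 → FL=W FR=S RL=W RR=S
t=10: phase=(0,5,10,3) vs β=5 → FL=S FR=W RL=W RR=S
t=17: phase=(7,0,5,10) vs β=5 → FL=W FR=S RL=W RR=W
t=21: phase=(11,4,9,2) vs β=5 → FL=W FR=S RL=W RR=S
t=23: phase=(1,6,11,4) vs β=5 → FL=S FR=W RL=W RR=S


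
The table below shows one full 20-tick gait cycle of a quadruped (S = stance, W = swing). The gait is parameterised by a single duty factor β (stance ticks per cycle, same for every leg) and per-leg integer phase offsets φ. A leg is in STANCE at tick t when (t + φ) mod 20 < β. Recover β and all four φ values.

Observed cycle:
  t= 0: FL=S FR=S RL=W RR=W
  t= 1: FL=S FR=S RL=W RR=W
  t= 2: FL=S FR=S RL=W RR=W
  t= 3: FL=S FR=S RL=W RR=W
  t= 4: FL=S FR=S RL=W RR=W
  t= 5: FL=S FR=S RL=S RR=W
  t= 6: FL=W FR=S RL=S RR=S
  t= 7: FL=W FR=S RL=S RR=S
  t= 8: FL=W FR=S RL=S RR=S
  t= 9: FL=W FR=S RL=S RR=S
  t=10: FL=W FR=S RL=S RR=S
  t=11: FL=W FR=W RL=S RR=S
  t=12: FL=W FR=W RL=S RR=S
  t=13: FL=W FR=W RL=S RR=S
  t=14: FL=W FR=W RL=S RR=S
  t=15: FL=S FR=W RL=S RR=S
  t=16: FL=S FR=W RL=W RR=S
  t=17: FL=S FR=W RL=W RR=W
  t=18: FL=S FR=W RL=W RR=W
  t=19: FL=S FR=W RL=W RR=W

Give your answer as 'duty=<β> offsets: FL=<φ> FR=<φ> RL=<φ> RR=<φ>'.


duty=11 offsets: FL=5 FR=0 RL=15 RR=14

duty β = stance ticks per leg = 11
FL: stance ticks = 11; W→S at t=15 → φ=5
FR: stance ticks = 11; W→S at t=0 → φ=0
RL: stance ticks = 11; W→S at t=5 → φ=15
RR: stance ticks = 11; W→S at t=6 → φ=14


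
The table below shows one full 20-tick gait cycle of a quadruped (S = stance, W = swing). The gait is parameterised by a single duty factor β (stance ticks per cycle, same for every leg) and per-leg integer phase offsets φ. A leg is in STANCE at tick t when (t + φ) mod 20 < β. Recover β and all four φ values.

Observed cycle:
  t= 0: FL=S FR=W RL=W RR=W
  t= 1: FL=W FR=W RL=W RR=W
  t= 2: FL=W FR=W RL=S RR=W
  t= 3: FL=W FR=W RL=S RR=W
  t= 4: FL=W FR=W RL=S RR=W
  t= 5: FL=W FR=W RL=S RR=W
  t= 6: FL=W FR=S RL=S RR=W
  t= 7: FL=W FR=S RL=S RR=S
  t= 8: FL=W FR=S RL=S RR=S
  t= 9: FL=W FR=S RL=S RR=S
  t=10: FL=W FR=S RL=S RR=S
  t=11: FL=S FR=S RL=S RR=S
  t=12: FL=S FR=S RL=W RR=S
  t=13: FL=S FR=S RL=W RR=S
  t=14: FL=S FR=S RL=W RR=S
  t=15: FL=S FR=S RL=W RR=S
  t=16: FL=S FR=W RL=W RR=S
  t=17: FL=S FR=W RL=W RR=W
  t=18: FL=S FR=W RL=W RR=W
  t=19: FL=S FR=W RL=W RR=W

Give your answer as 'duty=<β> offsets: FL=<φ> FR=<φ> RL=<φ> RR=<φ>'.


duty=10 offsets: FL=9 FR=14 RL=18 RR=13

duty β = stance ticks per leg = 10
FL: stance ticks = 10; W→S at t=11 → φ=9
FR: stance ticks = 10; W→S at t=6 → φ=14
RL: stance ticks = 10; W→S at t=2 → φ=18
RR: stance ticks = 10; W→S at t=7 → φ=13


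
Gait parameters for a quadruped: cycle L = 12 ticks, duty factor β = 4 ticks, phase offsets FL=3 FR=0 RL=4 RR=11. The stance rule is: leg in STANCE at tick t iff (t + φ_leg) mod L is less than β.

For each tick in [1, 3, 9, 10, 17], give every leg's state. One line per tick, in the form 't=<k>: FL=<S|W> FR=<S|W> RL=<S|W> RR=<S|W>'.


t=1: phase=(4,1,5,0) vs β=4 → FL=W FR=S RL=W RR=S
t=3: phase=(6,3,7,2) vs β=4 → FL=W FR=S RL=W RR=S
t=9: phase=(0,9,1,8) vs β=4 → FL=S FR=W RL=S RR=W
t=10: phase=(1,10,2,9) vs β=4 → FL=S FR=W RL=S RR=W
t=17: phase=(8,5,9,4) vs β=4 → FL=W FR=W RL=W RR=W

t=1: FL=W FR=S RL=W RR=S
t=3: FL=W FR=S RL=W RR=S
t=9: FL=S FR=W RL=S RR=W
t=10: FL=S FR=W RL=S RR=W
t=17: FL=W FR=W RL=W RR=W
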